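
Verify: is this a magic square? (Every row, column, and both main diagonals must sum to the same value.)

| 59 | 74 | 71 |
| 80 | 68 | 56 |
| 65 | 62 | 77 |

Yes

Row 1: 59 + 74 + 71 = 204.
Row 2: 80 + 68 + 56 = 204.
Row 3: 65 + 62 + 77 = 204.
Column 1: 59 + 80 + 65 = 204.
Column 2: 74 + 68 + 62 = 204.
Column 3: 71 + 56 + 77 = 204.
Main diagonal: 59 + 68 + 77 = 204.
Anti-diagonal: 71 + 68 + 65 = 204.
All lines sum to 204.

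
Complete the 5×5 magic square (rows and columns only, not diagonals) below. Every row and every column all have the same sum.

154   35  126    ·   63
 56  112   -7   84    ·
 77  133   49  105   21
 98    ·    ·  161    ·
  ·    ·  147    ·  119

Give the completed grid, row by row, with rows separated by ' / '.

154 35 126 7 63 / 56 112 -7 84 140 / 77 133 49 105 21 / 98 14 70 161 42 / 0 91 147 28 119

Row 3 is already complete: 77 + 133 + 49 + 105 + 21 = 385, so that is the magic constant.
The remaining cell in row 1 is (1,4) = 385 − 378 = 7.
The remaining cell in row 2 is (2,5) = 385 − 245 = 140.
From column 1, 385 − (154 + 56 + 77 + 98) gives (5,1) = 0.
Using column 3: 126 + (-7) + 49 + 147 + ? → (4,3) = 385 − 315 = 70.
Using column 4: 7 + 84 + 105 + 161 + ? → (5,4) = 385 − 357 = 28.
Column 5 needs 385; the known cells sum to 343, so (4,5) = 42.
The remaining cell in row 4 is (4,2) = 385 − 371 = 14.
Row 5: 0 + 147 + 28 + 119 + ? = 385, so (5,2) = 91.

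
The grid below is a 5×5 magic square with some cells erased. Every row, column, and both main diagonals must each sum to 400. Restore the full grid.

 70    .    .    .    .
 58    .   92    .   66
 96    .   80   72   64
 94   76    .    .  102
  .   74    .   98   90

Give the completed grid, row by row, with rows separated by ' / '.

From row 3, 400 − (96 + 80 + 72 + 64) gives (3,2) = 88.
Column 1 needs 400; the known cells sum to 318, so (5,1) = 82.
Column 5 must total 400; the given cells sum to 322, so (1,5) = 78.
Using anti-diagonal: 78 + 80 + 76 + 82 + ? → (2,4) = 400 − 316 = 84.
Using row 2: 58 + 92 + 84 + 66 + ? → (2,2) = 400 − 300 = 100.
From row 5, 400 − (82 + 74 + 98 + 90) gives (5,3) = 56.
The remaining cell in column 2 is (1,2) = 400 − 338 = 62.
Main diagonal: 70 + 100 + 80 + 90 + ? = 400, so (4,4) = 60.
Row 4 needs 400; the known cells sum to 332, so (4,3) = 68.
Column 3 needs 400; the known cells sum to 296, so (1,3) = 104.
Column 4 must total 400; the given cells sum to 314, so (1,4) = 86.

70 62 104 86 78 / 58 100 92 84 66 / 96 88 80 72 64 / 94 76 68 60 102 / 82 74 56 98 90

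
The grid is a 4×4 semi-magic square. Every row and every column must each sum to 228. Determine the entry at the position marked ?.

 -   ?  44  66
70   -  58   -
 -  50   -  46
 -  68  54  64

62

Row 4 must total 228; the given cells sum to 186, so (4,1) = 42.
Column 3: 44 + 58 + 54 + ? = 228, so (3,3) = 72.
The remaining cell in column 4 is (2,4) = 228 − 176 = 52.
Using row 2: 70 + 58 + 52 + ? → (2,2) = 228 − 180 = 48.
Row 3: 50 + 72 + 46 + ? = 228, so (3,1) = 60.
Column 1 needs 228; the known cells sum to 172, so (1,1) = 56.
Column 2 must total 228; the given cells sum to 166, so (1,2) = 62.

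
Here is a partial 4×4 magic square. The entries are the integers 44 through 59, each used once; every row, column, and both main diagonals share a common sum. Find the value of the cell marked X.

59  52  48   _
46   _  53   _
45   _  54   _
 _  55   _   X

44

The entries are 44 through 59, which sum to 824, so each line sums to 824/4 = 206.
Row 1 needs 206; the known cells sum to 159, so (1,4) = 47.
From column 1, 206 − (59 + 46 + 45) gives (4,1) = 56.
Column 3: 48 + 53 + 54 + ? = 206, so (4,3) = 51.
Using anti-diagonal: 47 + 53 + 56 + ? → (3,2) = 206 − 156 = 50.
From row 3, 206 − (45 + 50 + 54) gives (3,4) = 57.
Row 4 must total 206; the given cells sum to 162, so (4,4) = 44.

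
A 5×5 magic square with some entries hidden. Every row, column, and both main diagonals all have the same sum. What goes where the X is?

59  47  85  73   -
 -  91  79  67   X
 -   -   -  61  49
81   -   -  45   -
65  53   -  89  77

55

Column 4 is complete and sums to 335; that is the magic constant.
From row 1, 335 − (59 + 47 + 85 + 73) gives (1,5) = 71.
The remaining cell in row 5 is (5,3) = 335 − 284 = 51.
The remaining cell in main diagonal is (3,3) = 335 − 272 = 63.
Anti-diagonal: 71 + 67 + 63 + 65 + ? = 335, so (4,2) = 69.
The remaining cell in column 2 is (3,2) = 335 − 260 = 75.
Column 3 needs 335; the known cells sum to 278, so (4,3) = 57.
Using row 3: 75 + 63 + 61 + 49 + ? → (3,1) = 335 − 248 = 87.
Using row 4: 81 + 69 + 57 + 45 + ? → (4,5) = 335 − 252 = 83.
The remaining cell in column 1 is (2,1) = 335 − 292 = 43.
Column 5 must total 335; the given cells sum to 280, so (2,5) = 55.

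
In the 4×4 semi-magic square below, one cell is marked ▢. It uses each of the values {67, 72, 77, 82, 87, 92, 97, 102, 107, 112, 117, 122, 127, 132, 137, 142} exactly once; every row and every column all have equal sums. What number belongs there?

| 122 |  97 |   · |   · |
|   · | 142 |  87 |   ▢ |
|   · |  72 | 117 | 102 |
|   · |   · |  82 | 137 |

112

The 16 entries sum to 1672, so each line sums to 1672/4 = 418.
Row 3 must total 418; the given cells sum to 291, so (3,1) = 127.
From column 2, 418 − (97 + 142 + 72) gives (4,2) = 107.
From column 3, 418 − (87 + 117 + 82) gives (1,3) = 132.
Row 1: 122 + 97 + 132 + ? = 418, so (1,4) = 67.
Row 4 must total 418; the given cells sum to 326, so (4,1) = 92.
From column 1, 418 − (122 + 127 + 92) gives (2,1) = 77.
Using column 4: 67 + 102 + 137 + ? → (2,4) = 418 − 306 = 112.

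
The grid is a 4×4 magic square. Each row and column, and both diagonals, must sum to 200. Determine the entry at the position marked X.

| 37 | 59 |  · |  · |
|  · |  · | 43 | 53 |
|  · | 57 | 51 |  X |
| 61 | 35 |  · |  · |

45

Using column 2: 59 + 57 + 35 + ? → (2,2) = 200 − 151 = 49.
From main diagonal, 200 − (37 + 49 + 51) gives (4,4) = 63.
Anti-diagonal: 43 + 57 + 61 + ? = 200, so (1,4) = 39.
Row 1 must total 200; the given cells sum to 135, so (1,3) = 65.
From row 2, 200 − (49 + 43 + 53) gives (2,1) = 55.
Row 4: 61 + 35 + 63 + ? = 200, so (4,3) = 41.
The remaining cell in column 1 is (3,1) = 200 − 153 = 47.
Column 4: 39 + 53 + 63 + ? = 200, so (3,4) = 45.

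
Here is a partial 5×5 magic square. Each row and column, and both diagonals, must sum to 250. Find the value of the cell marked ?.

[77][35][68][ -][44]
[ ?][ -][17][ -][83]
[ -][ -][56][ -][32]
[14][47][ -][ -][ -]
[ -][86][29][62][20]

41

From row 1, 250 − (77 + 35 + 68 + 44) gives (1,4) = 26.
Row 5: 86 + 29 + 62 + 20 + ? = 250, so (5,1) = 53.
Column 3: 68 + 17 + 56 + 29 + ? = 250, so (4,3) = 80.
Column 5: 44 + 83 + 32 + 20 + ? = 250, so (4,5) = 71.
Anti-diagonal must total 250; the given cells sum to 200, so (2,4) = 50.
The remaining cell in row 4 is (4,4) = 250 − 212 = 38.
Column 4: 26 + 50 + 38 + 62 + ? = 250, so (3,4) = 74.
Using main diagonal: 77 + 56 + 38 + 20 + ? → (2,2) = 250 − 191 = 59.
Row 2 must total 250; the given cells sum to 209, so (2,1) = 41.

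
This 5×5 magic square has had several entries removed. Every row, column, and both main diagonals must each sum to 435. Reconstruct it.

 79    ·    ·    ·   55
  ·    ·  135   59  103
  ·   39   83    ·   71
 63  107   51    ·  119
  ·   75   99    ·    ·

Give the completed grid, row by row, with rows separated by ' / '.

The remaining cell in row 4 is (4,4) = 435 − 340 = 95.
Column 3 needs 435; the known cells sum to 368, so (1,3) = 67.
The remaining cell in column 5 is (5,5) = 435 − 348 = 87.
Main diagonal: 79 + 83 + 95 + 87 + ? = 435, so (2,2) = 91.
Anti-diagonal: 55 + 59 + 83 + 107 + ? = 435, so (5,1) = 131.
From row 2, 435 − (91 + 135 + 59 + 103) gives (2,1) = 47.
Using row 5: 131 + 75 + 99 + 87 + ? → (5,4) = 435 − 392 = 43.
Column 1: 79 + 47 + 63 + 131 + ? = 435, so (3,1) = 115.
Using column 2: 91 + 39 + 107 + 75 + ? → (1,2) = 435 − 312 = 123.
Using row 1: 79 + 123 + 67 + 55 + ? → (1,4) = 435 − 324 = 111.
The remaining cell in row 3 is (3,4) = 435 − 308 = 127.

79 123 67 111 55 / 47 91 135 59 103 / 115 39 83 127 71 / 63 107 51 95 119 / 131 75 99 43 87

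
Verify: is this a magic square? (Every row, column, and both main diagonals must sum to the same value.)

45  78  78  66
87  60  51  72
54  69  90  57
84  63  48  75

Row 1: 45 + 78 + 78 + 66 = 267.
Row 2: 87 + 60 + 51 + 72 = 270.
Row 3: 54 + 69 + 90 + 57 = 270.
Row 4: 84 + 63 + 48 + 75 = 270.
Column 1: 45 + 87 + 54 + 84 = 270.
Column 2: 78 + 60 + 69 + 63 = 270.
Column 3: 78 + 51 + 90 + 48 = 267.
Column 4: 66 + 72 + 57 + 75 = 270.
Main diagonal: 45 + 60 + 90 + 75 = 270.
Anti-diagonal: 66 + 51 + 69 + 84 = 270.

No — column 4 sums to 270 but row 1 sums to 267.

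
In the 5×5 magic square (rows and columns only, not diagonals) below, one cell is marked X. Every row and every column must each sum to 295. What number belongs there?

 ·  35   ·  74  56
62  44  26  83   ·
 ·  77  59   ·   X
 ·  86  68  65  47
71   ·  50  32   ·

23

The remaining cell in row 2 is (2,5) = 295 − 215 = 80.
Row 4 must total 295; the given cells sum to 266, so (4,1) = 29.
From column 2, 295 − (35 + 44 + 77 + 86) gives (5,2) = 53.
Column 3: 26 + 59 + 68 + 50 + ? = 295, so (1,3) = 92.
Column 4: 74 + 83 + 65 + 32 + ? = 295, so (3,4) = 41.
Row 1: 35 + 92 + 74 + 56 + ? = 295, so (1,1) = 38.
Row 5 must total 295; the given cells sum to 206, so (5,5) = 89.
From column 1, 295 − (38 + 62 + 29 + 71) gives (3,1) = 95.
The remaining cell in column 5 is (3,5) = 295 − 272 = 23.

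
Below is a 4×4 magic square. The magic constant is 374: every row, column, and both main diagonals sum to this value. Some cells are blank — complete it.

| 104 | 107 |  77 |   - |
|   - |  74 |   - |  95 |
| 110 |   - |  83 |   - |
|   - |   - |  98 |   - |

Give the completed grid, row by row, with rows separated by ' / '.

104 107 77 86 / 89 74 116 95 / 110 101 83 80 / 71 92 98 113

Row 1 needs 374; the known cells sum to 288, so (1,4) = 86.
Using column 3: 77 + 83 + 98 + ? → (2,3) = 374 − 258 = 116.
Main diagonal must total 374; the given cells sum to 261, so (4,4) = 113.
Row 2 must total 374; the given cells sum to 285, so (2,1) = 89.
Using column 1: 104 + 89 + 110 + ? → (4,1) = 374 − 303 = 71.
Using column 4: 86 + 95 + 113 + ? → (3,4) = 374 − 294 = 80.
From anti-diagonal, 374 − (86 + 116 + 71) gives (3,2) = 101.
Row 4 must total 374; the given cells sum to 282, so (4,2) = 92.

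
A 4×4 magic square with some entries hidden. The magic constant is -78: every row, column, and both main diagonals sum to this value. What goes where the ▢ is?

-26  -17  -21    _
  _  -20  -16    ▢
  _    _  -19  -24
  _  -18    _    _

From row 1, -78 − (-26 + (-17) + (-21)) gives (1,4) = -14.
From column 2, -78 − (-17 + (-20) + (-18)) gives (3,2) = -23.
Column 3: -21 + (-16) + (-19) + ? = -78, so (4,3) = -22.
The remaining cell in main diagonal is (4,4) = -78 − (-65) = -13.
Using anti-diagonal: -14 + (-16) + (-23) + ? → (4,1) = -78 − (-53) = -25.
Row 3 needs -78; the known cells sum to -66, so (3,1) = -12.
Column 1: -26 + (-12) + (-25) + ? = -78, so (2,1) = -15.
Column 4 needs -78; the known cells sum to -51, so (2,4) = -27.

-27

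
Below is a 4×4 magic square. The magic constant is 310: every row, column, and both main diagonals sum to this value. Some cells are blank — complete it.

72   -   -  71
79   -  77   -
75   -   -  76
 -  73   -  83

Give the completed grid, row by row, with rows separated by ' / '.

Column 1: 72 + 79 + 75 + ? = 310, so (4,1) = 84.
From column 4, 310 − (71 + 76 + 83) gives (2,4) = 80.
From anti-diagonal, 310 − (71 + 77 + 84) gives (3,2) = 78.
Row 2 needs 310; the known cells sum to 236, so (2,2) = 74.
Using row 3: 75 + 78 + 76 + ? → (3,3) = 310 − 229 = 81.
Row 4: 84 + 73 + 83 + ? = 310, so (4,3) = 70.
The remaining cell in column 2 is (1,2) = 310 − 225 = 85.
From column 3, 310 − (77 + 81 + 70) gives (1,3) = 82.

72 85 82 71 / 79 74 77 80 / 75 78 81 76 / 84 73 70 83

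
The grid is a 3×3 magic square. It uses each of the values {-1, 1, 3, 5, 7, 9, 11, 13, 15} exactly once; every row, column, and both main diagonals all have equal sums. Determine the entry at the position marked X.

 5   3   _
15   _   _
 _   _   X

The 9 entries sum to 63, so each line sums to 63/3 = 21.
Row 1 needs 21; the known cells sum to 8, so (1,3) = 13.
Column 1 needs 21; the known cells sum to 20, so (3,1) = 1.
Anti-diagonal needs 21; the known cells sum to 14, so (2,2) = 7.
Using row 2: 15 + 7 + ? → (2,3) = 21 − 22 = -1.
Column 2 needs 21; the known cells sum to 10, so (3,2) = 11.
Using column 3: 13 + (-1) + ? → (3,3) = 21 − 12 = 9.

9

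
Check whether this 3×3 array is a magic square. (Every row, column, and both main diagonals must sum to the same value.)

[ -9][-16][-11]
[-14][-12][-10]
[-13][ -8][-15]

Row 1: -9 + (-16) + (-11) = -36.
Row 2: -14 + (-12) + (-10) = -36.
Row 3: -13 + (-8) + (-15) = -36.
Column 1: -9 + (-14) + (-13) = -36.
Column 2: -16 + (-12) + (-8) = -36.
Column 3: -11 + (-10) + (-15) = -36.
Main diagonal: -9 + (-12) + (-15) = -36.
Anti-diagonal: -11 + (-12) + (-13) = -36.
All lines sum to -36.

Yes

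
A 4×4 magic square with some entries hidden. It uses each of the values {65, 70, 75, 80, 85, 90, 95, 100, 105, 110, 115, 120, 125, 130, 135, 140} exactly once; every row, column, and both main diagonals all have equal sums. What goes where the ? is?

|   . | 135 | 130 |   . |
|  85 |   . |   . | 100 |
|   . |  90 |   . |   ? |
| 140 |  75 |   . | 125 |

120

The 16 entries sum to 1640, so each line sums to 1640/4 = 410.
Row 4: 140 + 75 + 125 + ? = 410, so (4,3) = 70.
Column 2: 135 + 90 + 75 + ? = 410, so (2,2) = 110.
Using row 2: 85 + 110 + 100 + ? → (2,3) = 410 − 295 = 115.
Column 3 must total 410; the given cells sum to 315, so (3,3) = 95.
The remaining cell in main diagonal is (1,1) = 410 − 330 = 80.
Using anti-diagonal: 115 + 90 + 140 + ? → (1,4) = 410 − 345 = 65.
Column 1 needs 410; the known cells sum to 305, so (3,1) = 105.
The remaining cell in column 4 is (3,4) = 410 − 290 = 120.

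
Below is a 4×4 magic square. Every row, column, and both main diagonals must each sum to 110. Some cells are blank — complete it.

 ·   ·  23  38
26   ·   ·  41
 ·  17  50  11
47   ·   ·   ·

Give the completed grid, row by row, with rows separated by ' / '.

Row 3 must total 110; the given cells sum to 78, so (3,1) = 32.
Using column 1: 26 + 32 + 47 + ? → (1,1) = 110 − 105 = 5.
Using column 4: 38 + 41 + 11 + ? → (4,4) = 110 − 90 = 20.
Main diagonal needs 110; the known cells sum to 75, so (2,2) = 35.
Anti-diagonal must total 110; the given cells sum to 102, so (2,3) = 8.
From row 1, 110 − (5 + 23 + 38) gives (1,2) = 44.
From column 2, 110 − (44 + 35 + 17) gives (4,2) = 14.
The remaining cell in column 3 is (4,3) = 110 − 81 = 29.

5 44 23 38 / 26 35 8 41 / 32 17 50 11 / 47 14 29 20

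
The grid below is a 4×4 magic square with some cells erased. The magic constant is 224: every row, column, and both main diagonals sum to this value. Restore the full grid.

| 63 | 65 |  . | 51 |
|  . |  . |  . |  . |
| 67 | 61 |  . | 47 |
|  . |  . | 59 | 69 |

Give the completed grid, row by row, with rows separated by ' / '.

63 65 45 51 / 53 43 71 57 / 67 61 49 47 / 41 55 59 69

Row 1 must total 224; the given cells sum to 179, so (1,3) = 45.
Row 3: 67 + 61 + 47 + ? = 224, so (3,3) = 49.
Column 3: 45 + 49 + 59 + ? = 224, so (2,3) = 71.
From column 4, 224 − (51 + 47 + 69) gives (2,4) = 57.
From main diagonal, 224 − (63 + 49 + 69) gives (2,2) = 43.
From anti-diagonal, 224 − (51 + 71 + 61) gives (4,1) = 41.
From row 2, 224 − (43 + 71 + 57) gives (2,1) = 53.
Row 4 needs 224; the known cells sum to 169, so (4,2) = 55.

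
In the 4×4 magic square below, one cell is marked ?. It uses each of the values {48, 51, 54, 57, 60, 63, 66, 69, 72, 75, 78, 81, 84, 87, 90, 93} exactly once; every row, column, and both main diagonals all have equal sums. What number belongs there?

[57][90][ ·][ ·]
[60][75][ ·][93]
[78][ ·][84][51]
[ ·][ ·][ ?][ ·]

81

The 16 entries sum to 1128, so each line sums to 1128/4 = 282.
Row 2 needs 282; the known cells sum to 228, so (2,3) = 54.
The remaining cell in row 3 is (3,2) = 282 − 213 = 69.
Column 1 must total 282; the given cells sum to 195, so (4,1) = 87.
Using column 2: 90 + 75 + 69 + ? → (4,2) = 282 − 234 = 48.
The remaining cell in main diagonal is (4,4) = 282 − 216 = 66.
Anti-diagonal needs 282; the known cells sum to 210, so (1,4) = 72.
Row 1: 57 + 90 + 72 + ? = 282, so (1,3) = 63.
Row 4 needs 282; the known cells sum to 201, so (4,3) = 81.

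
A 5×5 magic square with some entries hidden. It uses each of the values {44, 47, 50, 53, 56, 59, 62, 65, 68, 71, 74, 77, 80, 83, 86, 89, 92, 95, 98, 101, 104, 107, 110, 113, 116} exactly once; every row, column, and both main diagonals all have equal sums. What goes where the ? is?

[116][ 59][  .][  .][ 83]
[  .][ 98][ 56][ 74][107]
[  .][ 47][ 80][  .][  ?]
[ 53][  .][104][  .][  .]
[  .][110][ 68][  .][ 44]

71

The 25 entries sum to 2000, so each line sums to 2000/5 = 400.
Using row 2: 98 + 56 + 74 + 107 + ? → (2,1) = 400 − 335 = 65.
Column 2 must total 400; the given cells sum to 314, so (4,2) = 86.
The remaining cell in column 3 is (1,3) = 400 − 308 = 92.
Main diagonal must total 400; the given cells sum to 338, so (4,4) = 62.
The remaining cell in anti-diagonal is (5,1) = 400 − 323 = 77.
Row 1 needs 400; the known cells sum to 350, so (1,4) = 50.
Row 4: 53 + 86 + 104 + 62 + ? = 400, so (4,5) = 95.
Row 5: 77 + 110 + 68 + 44 + ? = 400, so (5,4) = 101.
Column 1: 116 + 65 + 53 + 77 + ? = 400, so (3,1) = 89.
Column 4 must total 400; the given cells sum to 287, so (3,4) = 113.
From column 5, 400 − (83 + 107 + 95 + 44) gives (3,5) = 71.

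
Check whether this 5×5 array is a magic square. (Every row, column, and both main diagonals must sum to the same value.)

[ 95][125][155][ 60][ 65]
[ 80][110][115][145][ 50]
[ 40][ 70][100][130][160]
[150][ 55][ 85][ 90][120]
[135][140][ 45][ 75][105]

Row 1: 95 + 125 + 155 + 60 + 65 = 500.
Row 2: 80 + 110 + 115 + 145 + 50 = 500.
Row 3: 40 + 70 + 100 + 130 + 160 = 500.
Row 4: 150 + 55 + 85 + 90 + 120 = 500.
Row 5: 135 + 140 + 45 + 75 + 105 = 500.
Column 1: 95 + 80 + 40 + 150 + 135 = 500.
Column 2: 125 + 110 + 70 + 55 + 140 = 500.
Column 3: 155 + 115 + 100 + 85 + 45 = 500.
Column 4: 60 + 145 + 130 + 90 + 75 = 500.
Column 5: 65 + 50 + 160 + 120 + 105 = 500.
Main diagonal: 95 + 110 + 100 + 90 + 105 = 500.
Anti-diagonal: 65 + 145 + 100 + 55 + 135 = 500.
All lines sum to 500.

Yes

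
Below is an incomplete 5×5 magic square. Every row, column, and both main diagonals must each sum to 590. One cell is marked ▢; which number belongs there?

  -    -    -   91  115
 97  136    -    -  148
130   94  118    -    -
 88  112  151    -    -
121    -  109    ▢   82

133

Column 1: 97 + 130 + 88 + 121 + ? = 590, so (1,1) = 154.
From main diagonal, 590 − (154 + 136 + 118 + 82) gives (4,4) = 100.
Using anti-diagonal: 115 + 118 + 112 + 121 + ? → (2,4) = 590 − 466 = 124.
Row 2: 97 + 136 + 124 + 148 + ? = 590, so (2,3) = 85.
From row 4, 590 − (88 + 112 + 151 + 100) gives (4,5) = 139.
From column 3, 590 − (85 + 118 + 151 + 109) gives (1,3) = 127.
Column 5 must total 590; the given cells sum to 484, so (3,5) = 106.
Row 1: 154 + 127 + 91 + 115 + ? = 590, so (1,2) = 103.
From row 3, 590 − (130 + 94 + 118 + 106) gives (3,4) = 142.
Column 2 needs 590; the known cells sum to 445, so (5,2) = 145.
The remaining cell in column 4 is (5,4) = 590 − 457 = 133.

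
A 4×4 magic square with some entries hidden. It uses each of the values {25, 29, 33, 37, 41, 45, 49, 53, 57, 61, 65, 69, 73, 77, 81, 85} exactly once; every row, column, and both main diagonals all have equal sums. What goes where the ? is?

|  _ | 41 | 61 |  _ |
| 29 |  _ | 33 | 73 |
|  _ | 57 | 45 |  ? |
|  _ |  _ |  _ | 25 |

The 16 entries sum to 880, so each line sums to 880/4 = 220.
Row 2: 29 + 33 + 73 + ? = 220, so (2,2) = 85.
Using column 2: 41 + 85 + 57 + ? → (4,2) = 220 − 183 = 37.
Column 3: 61 + 33 + 45 + ? = 220, so (4,3) = 81.
Main diagonal must total 220; the given cells sum to 155, so (1,1) = 65.
The remaining cell in row 1 is (1,4) = 220 − 167 = 53.
Using row 4: 37 + 81 + 25 + ? → (4,1) = 220 − 143 = 77.
Column 1 must total 220; the given cells sum to 171, so (3,1) = 49.
Column 4 must total 220; the given cells sum to 151, so (3,4) = 69.

69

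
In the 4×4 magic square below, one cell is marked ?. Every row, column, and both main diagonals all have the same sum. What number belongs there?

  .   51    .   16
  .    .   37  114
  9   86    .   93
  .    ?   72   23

Column 4 is complete and sums to 246; that is the magic constant.
Row 3 must total 246; the given cells sum to 188, so (3,3) = 58.
Column 3 must total 246; the given cells sum to 167, so (1,3) = 79.
Anti-diagonal: 16 + 37 + 86 + ? = 246, so (4,1) = 107.
Row 1 needs 246; the known cells sum to 146, so (1,1) = 100.
Using row 4: 107 + 72 + 23 + ? → (4,2) = 246 − 202 = 44.

44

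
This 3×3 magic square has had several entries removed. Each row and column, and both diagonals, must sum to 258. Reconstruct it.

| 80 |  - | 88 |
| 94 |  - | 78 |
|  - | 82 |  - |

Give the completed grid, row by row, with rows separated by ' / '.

Row 1 needs 258; the known cells sum to 168, so (1,2) = 90.
Using row 2: 94 + 78 + ? → (2,2) = 258 − 172 = 86.
From column 1, 258 − (80 + 94) gives (3,1) = 84.
The remaining cell in column 3 is (3,3) = 258 − 166 = 92.

80 90 88 / 94 86 78 / 84 82 92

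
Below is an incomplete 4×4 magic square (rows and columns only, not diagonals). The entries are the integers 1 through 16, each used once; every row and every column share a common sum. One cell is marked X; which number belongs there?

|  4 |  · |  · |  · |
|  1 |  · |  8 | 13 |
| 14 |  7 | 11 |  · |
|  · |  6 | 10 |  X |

3

The entries are 1 through 16, which sum to 136, so each line sums to 136/4 = 34.
The remaining cell in row 2 is (2,2) = 34 − 22 = 12.
Row 3 must total 34; the given cells sum to 32, so (3,4) = 2.
From column 1, 34 − (4 + 1 + 14) gives (4,1) = 15.
Column 2: 12 + 7 + 6 + ? = 34, so (1,2) = 9.
From column 3, 34 − (8 + 11 + 10) gives (1,3) = 5.
Row 1: 4 + 9 + 5 + ? = 34, so (1,4) = 16.
From row 4, 34 − (15 + 6 + 10) gives (4,4) = 3.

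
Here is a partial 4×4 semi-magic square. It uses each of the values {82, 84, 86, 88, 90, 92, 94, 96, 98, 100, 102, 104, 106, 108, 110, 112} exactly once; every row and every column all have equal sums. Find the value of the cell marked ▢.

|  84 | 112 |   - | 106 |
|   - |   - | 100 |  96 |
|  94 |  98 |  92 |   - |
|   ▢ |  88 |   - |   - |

108

The 16 entries sum to 1552, so each line sums to 1552/4 = 388.
Row 1 must total 388; the given cells sum to 302, so (1,3) = 86.
The remaining cell in row 3 is (3,4) = 388 − 284 = 104.
Column 2 needs 388; the known cells sum to 298, so (2,2) = 90.
Column 3 needs 388; the known cells sum to 278, so (4,3) = 110.
The remaining cell in column 4 is (4,4) = 388 − 306 = 82.
Row 2 needs 388; the known cells sum to 286, so (2,1) = 102.
The remaining cell in row 4 is (4,1) = 388 − 280 = 108.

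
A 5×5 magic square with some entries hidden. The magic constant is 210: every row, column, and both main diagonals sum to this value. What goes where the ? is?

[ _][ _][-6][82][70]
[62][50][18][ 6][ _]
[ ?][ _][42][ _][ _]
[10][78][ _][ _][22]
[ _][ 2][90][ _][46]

86

From row 2, 210 − (62 + 50 + 18 + 6) gives (2,5) = 74.
Column 3 must total 210; the given cells sum to 144, so (4,3) = 66.
The remaining cell in column 5 is (3,5) = 210 − 212 = -2.
From anti-diagonal, 210 − (70 + 6 + 42 + 78) gives (5,1) = 14.
Row 4: 10 + 78 + 66 + 22 + ? = 210, so (4,4) = 34.
Row 5 needs 210; the known cells sum to 152, so (5,4) = 58.
Column 4: 82 + 6 + 34 + 58 + ? = 210, so (3,4) = 30.
From main diagonal, 210 − (50 + 42 + 34 + 46) gives (1,1) = 38.
From row 1, 210 − (38 + (-6) + 82 + 70) gives (1,2) = 26.
Column 1 must total 210; the given cells sum to 124, so (3,1) = 86.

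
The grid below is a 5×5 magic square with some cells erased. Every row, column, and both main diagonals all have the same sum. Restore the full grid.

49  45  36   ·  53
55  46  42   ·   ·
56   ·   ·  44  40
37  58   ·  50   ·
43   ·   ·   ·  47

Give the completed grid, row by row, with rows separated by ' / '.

49 45 36 57 53 / 55 46 42 38 59 / 56 52 48 44 40 / 37 58 54 50 41 / 43 39 60 51 47

Column 1 is already complete: 49 + 55 + 56 + 37 + 43 = 240, so that is the magic constant.
Row 1 needs 240; the known cells sum to 183, so (1,4) = 57.
From main diagonal, 240 − (49 + 46 + 50 + 47) gives (3,3) = 48.
Anti-diagonal must total 240; the given cells sum to 202, so (2,4) = 38.
Row 2 must total 240; the given cells sum to 181, so (2,5) = 59.
Row 3 needs 240; the known cells sum to 188, so (3,2) = 52.
Column 2 must total 240; the given cells sum to 201, so (5,2) = 39.
Using column 4: 57 + 38 + 44 + 50 + ? → (5,4) = 240 − 189 = 51.
From column 5, 240 − (53 + 59 + 40 + 47) gives (4,5) = 41.
Row 4 needs 240; the known cells sum to 186, so (4,3) = 54.
Using row 5: 43 + 39 + 51 + 47 + ? → (5,3) = 240 − 180 = 60.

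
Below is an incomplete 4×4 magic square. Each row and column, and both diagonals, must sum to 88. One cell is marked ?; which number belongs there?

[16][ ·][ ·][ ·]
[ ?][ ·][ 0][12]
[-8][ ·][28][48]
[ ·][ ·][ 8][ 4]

36

Row 3 must total 88; the given cells sum to 68, so (3,2) = 20.
Column 3 needs 88; the known cells sum to 36, so (1,3) = 52.
Column 4: 12 + 48 + 4 + ? = 88, so (1,4) = 24.
Main diagonal must total 88; the given cells sum to 48, so (2,2) = 40.
Anti-diagonal: 24 + 0 + 20 + ? = 88, so (4,1) = 44.
Row 1 must total 88; the given cells sum to 92, so (1,2) = -4.
The remaining cell in row 2 is (2,1) = 88 − 52 = 36.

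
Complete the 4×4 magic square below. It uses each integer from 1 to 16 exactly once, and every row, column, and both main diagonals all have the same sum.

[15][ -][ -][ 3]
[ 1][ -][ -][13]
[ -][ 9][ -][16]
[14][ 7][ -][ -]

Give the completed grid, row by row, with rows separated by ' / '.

The entries are 1 through 16, which sum to 136, so each line sums to 136/4 = 34.
Column 1 needs 34; the known cells sum to 30, so (3,1) = 4.
The remaining cell in column 4 is (4,4) = 34 − 32 = 2.
Anti-diagonal must total 34; the given cells sum to 26, so (2,3) = 8.
Row 2: 1 + 8 + 13 + ? = 34, so (2,2) = 12.
From row 3, 34 − (4 + 9 + 16) gives (3,3) = 5.
Row 4 needs 34; the known cells sum to 23, so (4,3) = 11.
Column 2: 12 + 9 + 7 + ? = 34, so (1,2) = 6.
Column 3: 8 + 5 + 11 + ? = 34, so (1,3) = 10.

15 6 10 3 / 1 12 8 13 / 4 9 5 16 / 14 7 11 2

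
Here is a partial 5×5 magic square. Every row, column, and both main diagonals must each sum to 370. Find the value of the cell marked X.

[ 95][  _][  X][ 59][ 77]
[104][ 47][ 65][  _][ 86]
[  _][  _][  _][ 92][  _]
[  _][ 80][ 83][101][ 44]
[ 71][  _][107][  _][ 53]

From row 2, 370 − (104 + 47 + 65 + 86) gives (2,4) = 68.
Using row 4: 80 + 83 + 101 + 44 + ? → (4,1) = 370 − 308 = 62.
Column 1 must total 370; the given cells sum to 332, so (3,1) = 38.
Column 4: 59 + 68 + 92 + 101 + ? = 370, so (5,4) = 50.
The remaining cell in column 5 is (3,5) = 370 − 260 = 110.
Using main diagonal: 95 + 47 + 101 + 53 + ? → (3,3) = 370 − 296 = 74.
From row 3, 370 − (38 + 74 + 92 + 110) gives (3,2) = 56.
Row 5 needs 370; the known cells sum to 281, so (5,2) = 89.
Column 2 must total 370; the given cells sum to 272, so (1,2) = 98.
Column 3 needs 370; the known cells sum to 329, so (1,3) = 41.

41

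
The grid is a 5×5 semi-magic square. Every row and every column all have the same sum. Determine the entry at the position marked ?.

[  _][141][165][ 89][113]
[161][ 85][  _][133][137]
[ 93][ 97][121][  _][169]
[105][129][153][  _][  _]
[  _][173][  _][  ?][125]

101

Column 2 is complete and sums to 625; that is the magic constant.
Row 1 must total 625; the given cells sum to 508, so (1,1) = 117.
From row 2, 625 − (161 + 85 + 133 + 137) gives (2,3) = 109.
Row 3 needs 625; the known cells sum to 480, so (3,4) = 145.
Column 1 needs 625; the known cells sum to 476, so (5,1) = 149.
Using column 3: 165 + 109 + 121 + 153 + ? → (5,3) = 625 − 548 = 77.
Column 5 needs 625; the known cells sum to 544, so (4,5) = 81.
Using row 4: 105 + 129 + 153 + 81 + ? → (4,4) = 625 − 468 = 157.
Row 5: 149 + 173 + 77 + 125 + ? = 625, so (5,4) = 101.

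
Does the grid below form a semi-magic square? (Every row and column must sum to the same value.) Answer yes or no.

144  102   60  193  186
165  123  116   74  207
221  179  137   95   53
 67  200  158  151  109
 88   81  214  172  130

Yes

Row 1: 144 + 102 + 60 + 193 + 186 = 685.
Row 2: 165 + 123 + 116 + 74 + 207 = 685.
Row 3: 221 + 179 + 137 + 95 + 53 = 685.
Row 4: 67 + 200 + 158 + 151 + 109 = 685.
Row 5: 88 + 81 + 214 + 172 + 130 = 685.
Column 1: 144 + 165 + 221 + 67 + 88 = 685.
Column 2: 102 + 123 + 179 + 200 + 81 = 685.
Column 3: 60 + 116 + 137 + 158 + 214 = 685.
Column 4: 193 + 74 + 95 + 151 + 172 = 685.
Column 5: 186 + 207 + 53 + 109 + 130 = 685.
All lines sum to 685.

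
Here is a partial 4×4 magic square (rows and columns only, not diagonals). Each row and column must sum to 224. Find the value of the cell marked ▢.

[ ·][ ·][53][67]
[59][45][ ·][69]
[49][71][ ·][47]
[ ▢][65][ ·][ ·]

55

Using row 2: 59 + 45 + 69 + ? → (2,3) = 224 − 173 = 51.
Row 3 must total 224; the given cells sum to 167, so (3,3) = 57.
Column 2 must total 224; the given cells sum to 181, so (1,2) = 43.
The remaining cell in column 3 is (4,3) = 224 − 161 = 63.
Column 4 must total 224; the given cells sum to 183, so (4,4) = 41.
The remaining cell in row 1 is (1,1) = 224 − 163 = 61.
Row 4 must total 224; the given cells sum to 169, so (4,1) = 55.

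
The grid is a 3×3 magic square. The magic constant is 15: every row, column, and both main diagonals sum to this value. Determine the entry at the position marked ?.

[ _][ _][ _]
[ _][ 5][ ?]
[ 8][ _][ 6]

7

The remaining cell in row 3 is (3,2) = 15 − 14 = 1.
Using column 2: 5 + 1 + ? → (1,2) = 15 − 6 = 9.
Main diagonal must total 15; the given cells sum to 11, so (1,1) = 4.
Anti-diagonal must total 15; the given cells sum to 13, so (1,3) = 2.
Column 1 must total 15; the given cells sum to 12, so (2,1) = 3.
Using column 3: 2 + 6 + ? → (2,3) = 15 − 8 = 7.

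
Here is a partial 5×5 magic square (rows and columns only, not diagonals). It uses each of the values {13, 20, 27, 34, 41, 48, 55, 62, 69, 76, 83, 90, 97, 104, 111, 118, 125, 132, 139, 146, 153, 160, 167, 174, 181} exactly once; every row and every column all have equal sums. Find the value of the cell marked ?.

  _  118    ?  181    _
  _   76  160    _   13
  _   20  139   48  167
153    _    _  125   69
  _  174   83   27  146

62

The 25 entries sum to 2425, so each line sums to 2425/5 = 485.
Using row 3: 20 + 139 + 48 + 167 + ? → (3,1) = 485 − 374 = 111.
Row 5 needs 485; the known cells sum to 430, so (5,1) = 55.
Column 2 must total 485; the given cells sum to 388, so (4,2) = 97.
Using column 4: 181 + 48 + 125 + 27 + ? → (2,4) = 485 − 381 = 104.
Column 5 needs 485; the known cells sum to 395, so (1,5) = 90.
Row 2 needs 485; the known cells sum to 353, so (2,1) = 132.
Row 4: 153 + 97 + 125 + 69 + ? = 485, so (4,3) = 41.
The remaining cell in column 1 is (1,1) = 485 − 451 = 34.
From column 3, 485 − (160 + 139 + 41 + 83) gives (1,3) = 62.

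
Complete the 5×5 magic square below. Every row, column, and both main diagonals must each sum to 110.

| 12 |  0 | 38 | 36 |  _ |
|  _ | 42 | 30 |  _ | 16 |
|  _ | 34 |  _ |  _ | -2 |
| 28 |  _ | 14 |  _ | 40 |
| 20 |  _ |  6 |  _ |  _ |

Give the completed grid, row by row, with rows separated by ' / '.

Row 1: 12 + 0 + 38 + 36 + ? = 110, so (1,5) = 24.
The remaining cell in column 3 is (3,3) = 110 − 88 = 22.
Column 5: 24 + 16 + (-2) + 40 + ? = 110, so (5,5) = 32.
Main diagonal: 12 + 42 + 22 + 32 + ? = 110, so (4,4) = 2.
The remaining cell in row 4 is (4,2) = 110 − 84 = 26.
From column 2, 110 − (0 + 42 + 34 + 26) gives (5,2) = 8.
Anti-diagonal needs 110; the known cells sum to 92, so (2,4) = 18.
The remaining cell in row 2 is (2,1) = 110 − 106 = 4.
Using row 5: 20 + 8 + 6 + 32 + ? → (5,4) = 110 − 66 = 44.
The remaining cell in column 1 is (3,1) = 110 − 64 = 46.
From column 4, 110 − (36 + 18 + 2 + 44) gives (3,4) = 10.

12 0 38 36 24 / 4 42 30 18 16 / 46 34 22 10 -2 / 28 26 14 2 40 / 20 8 6 44 32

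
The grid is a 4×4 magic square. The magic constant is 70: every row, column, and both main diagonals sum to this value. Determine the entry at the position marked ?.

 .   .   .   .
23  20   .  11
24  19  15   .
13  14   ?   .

18

Row 2 needs 70; the known cells sum to 54, so (2,3) = 16.
Using row 3: 24 + 19 + 15 + ? → (3,4) = 70 − 58 = 12.
From column 1, 70 − (23 + 24 + 13) gives (1,1) = 10.
Column 2 must total 70; the given cells sum to 53, so (1,2) = 17.
Main diagonal must total 70; the given cells sum to 45, so (4,4) = 25.
The remaining cell in anti-diagonal is (1,4) = 70 − 48 = 22.
Row 1 must total 70; the given cells sum to 49, so (1,3) = 21.
Row 4 must total 70; the given cells sum to 52, so (4,3) = 18.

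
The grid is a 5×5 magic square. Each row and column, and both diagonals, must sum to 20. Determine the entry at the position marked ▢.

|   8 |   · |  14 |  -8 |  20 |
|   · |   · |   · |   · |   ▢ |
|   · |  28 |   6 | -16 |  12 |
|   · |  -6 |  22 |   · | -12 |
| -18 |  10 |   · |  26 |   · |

Row 1 needs 20; the known cells sum to 34, so (1,2) = -14.
Row 3: 28 + 6 + (-16) + 12 + ? = 20, so (3,1) = -10.
The remaining cell in column 2 is (2,2) = 20 − 18 = 2.
Using anti-diagonal: 20 + 6 + (-6) + (-18) + ? → (2,4) = 20 − 2 = 18.
Column 4 needs 20; the known cells sum to 20, so (4,4) = 0.
Main diagonal needs 20; the known cells sum to 16, so (5,5) = 4.
Row 4 needs 20; the known cells sum to 4, so (4,1) = 16.
Row 5: -18 + 10 + 26 + 4 + ? = 20, so (5,3) = -2.
The remaining cell in column 1 is (2,1) = 20 − (-4) = 24.
From column 3, 20 − (14 + 6 + 22 + (-2)) gives (2,3) = -20.
From column 5, 20 − (20 + 12 + (-12) + 4) gives (2,5) = -4.

-4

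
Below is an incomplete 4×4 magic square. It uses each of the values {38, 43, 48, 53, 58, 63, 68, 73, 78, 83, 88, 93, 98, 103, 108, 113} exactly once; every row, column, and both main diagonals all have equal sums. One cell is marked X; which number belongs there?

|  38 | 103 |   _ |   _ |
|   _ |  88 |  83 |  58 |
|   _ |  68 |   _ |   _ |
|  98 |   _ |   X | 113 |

48

The 16 entries sum to 1208, so each line sums to 1208/4 = 302.
The remaining cell in row 2 is (2,1) = 302 − 229 = 73.
Column 1: 38 + 73 + 98 + ? = 302, so (3,1) = 93.
Column 2 needs 302; the known cells sum to 259, so (4,2) = 43.
Main diagonal must total 302; the given cells sum to 239, so (3,3) = 63.
The remaining cell in anti-diagonal is (1,4) = 302 − 249 = 53.
From row 1, 302 − (38 + 103 + 53) gives (1,3) = 108.
Row 3 needs 302; the known cells sum to 224, so (3,4) = 78.
The remaining cell in row 4 is (4,3) = 302 − 254 = 48.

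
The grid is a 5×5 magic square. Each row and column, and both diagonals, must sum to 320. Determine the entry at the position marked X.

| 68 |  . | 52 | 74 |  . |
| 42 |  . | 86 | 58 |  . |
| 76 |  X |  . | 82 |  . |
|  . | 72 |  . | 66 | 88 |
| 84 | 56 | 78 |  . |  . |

48

Column 1 needs 320; the known cells sum to 270, so (4,1) = 50.
Column 4: 74 + 58 + 82 + 66 + ? = 320, so (5,4) = 40.
From row 4, 320 − (50 + 72 + 66 + 88) gives (4,3) = 44.
Row 5 must total 320; the given cells sum to 258, so (5,5) = 62.
From column 3, 320 − (52 + 86 + 44 + 78) gives (3,3) = 60.
From main diagonal, 320 − (68 + 60 + 66 + 62) gives (2,2) = 64.
Anti-diagonal: 58 + 60 + 72 + 84 + ? = 320, so (1,5) = 46.
From row 1, 320 − (68 + 52 + 74 + 46) gives (1,2) = 80.
From row 2, 320 − (42 + 64 + 86 + 58) gives (2,5) = 70.
Column 2 needs 320; the known cells sum to 272, so (3,2) = 48.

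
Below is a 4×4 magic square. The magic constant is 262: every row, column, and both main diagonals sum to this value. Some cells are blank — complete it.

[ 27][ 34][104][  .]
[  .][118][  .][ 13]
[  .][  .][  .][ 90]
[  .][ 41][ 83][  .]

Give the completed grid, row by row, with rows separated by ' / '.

The remaining cell in row 1 is (1,4) = 262 − 165 = 97.
Column 2 needs 262; the known cells sum to 193, so (3,2) = 69.
Column 4 must total 262; the given cells sum to 200, so (4,4) = 62.
Main diagonal needs 262; the known cells sum to 207, so (3,3) = 55.
From row 3, 262 − (69 + 55 + 90) gives (3,1) = 48.
The remaining cell in row 4 is (4,1) = 262 − 186 = 76.
From column 1, 262 − (27 + 48 + 76) gives (2,1) = 111.
The remaining cell in column 3 is (2,3) = 262 − 242 = 20.

27 34 104 97 / 111 118 20 13 / 48 69 55 90 / 76 41 83 62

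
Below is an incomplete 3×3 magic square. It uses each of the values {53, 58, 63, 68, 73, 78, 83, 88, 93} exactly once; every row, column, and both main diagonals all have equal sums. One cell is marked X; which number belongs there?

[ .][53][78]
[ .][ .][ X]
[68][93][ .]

The 9 entries sum to 657, so each line sums to 657/3 = 219.
Using row 1: 53 + 78 + ? → (1,1) = 219 − 131 = 88.
Row 3: 68 + 93 + ? = 219, so (3,3) = 58.
The remaining cell in column 1 is (2,1) = 219 − 156 = 63.
Using column 2: 53 + 93 + ? → (2,2) = 219 − 146 = 73.
From column 3, 219 − (78 + 58) gives (2,3) = 83.

83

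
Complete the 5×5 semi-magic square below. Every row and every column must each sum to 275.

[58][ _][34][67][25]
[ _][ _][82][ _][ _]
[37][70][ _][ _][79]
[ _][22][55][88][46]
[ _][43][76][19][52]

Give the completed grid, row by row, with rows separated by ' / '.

58 91 34 67 25 / 31 49 82 40 73 / 37 70 28 61 79 / 64 22 55 88 46 / 85 43 76 19 52

From row 1, 275 − (58 + 34 + 67 + 25) gives (1,2) = 91.
Row 4 must total 275; the given cells sum to 211, so (4,1) = 64.
The remaining cell in row 5 is (5,1) = 275 − 190 = 85.
Column 1 must total 275; the given cells sum to 244, so (2,1) = 31.
Column 2: 91 + 70 + 22 + 43 + ? = 275, so (2,2) = 49.
Column 3 must total 275; the given cells sum to 247, so (3,3) = 28.
Using column 5: 25 + 79 + 46 + 52 + ? → (2,5) = 275 − 202 = 73.
Row 2 must total 275; the given cells sum to 235, so (2,4) = 40.
The remaining cell in row 3 is (3,4) = 275 − 214 = 61.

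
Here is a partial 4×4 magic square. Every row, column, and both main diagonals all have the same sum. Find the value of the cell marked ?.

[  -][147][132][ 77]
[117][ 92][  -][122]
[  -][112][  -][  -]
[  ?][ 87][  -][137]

Column 2 is complete and sums to 438; that is the magic constant.
Row 1: 147 + 132 + 77 + ? = 438, so (1,1) = 82.
Row 2 needs 438; the known cells sum to 331, so (2,3) = 107.
From column 4, 438 − (77 + 122 + 137) gives (3,4) = 102.
The remaining cell in main diagonal is (3,3) = 438 − 311 = 127.
Anti-diagonal must total 438; the given cells sum to 296, so (4,1) = 142.

142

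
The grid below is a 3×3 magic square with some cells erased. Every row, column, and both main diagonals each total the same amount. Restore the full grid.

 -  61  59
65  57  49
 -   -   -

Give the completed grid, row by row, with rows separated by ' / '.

Row 2 is already complete: 65 + 57 + 49 = 171, so that is the magic constant.
Row 1 needs 171; the known cells sum to 120, so (1,1) = 51.
From column 1, 171 − (51 + 65) gives (3,1) = 55.
Column 2 must total 171; the given cells sum to 118, so (3,2) = 53.
Column 3: 59 + 49 + ? = 171, so (3,3) = 63.

51 61 59 / 65 57 49 / 55 53 63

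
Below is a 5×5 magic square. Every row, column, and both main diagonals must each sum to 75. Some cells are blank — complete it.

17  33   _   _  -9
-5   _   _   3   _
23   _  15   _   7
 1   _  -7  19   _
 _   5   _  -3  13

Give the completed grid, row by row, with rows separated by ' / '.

From column 1, 75 − (17 + (-5) + 23 + 1) gives (5,1) = 39.
Main diagonal: 17 + 15 + 19 + 13 + ? = 75, so (2,2) = 11.
The remaining cell in anti-diagonal is (4,2) = 75 − 48 = 27.
From row 4, 75 − (1 + 27 + (-7) + 19) gives (4,5) = 35.
From row 5, 75 − (39 + 5 + (-3) + 13) gives (5,3) = 21.
From column 2, 75 − (33 + 11 + 27 + 5) gives (3,2) = -1.
Using column 5: -9 + 7 + 35 + 13 + ? → (2,5) = 75 − 46 = 29.
From row 2, 75 − (-5 + 11 + 3 + 29) gives (2,3) = 37.
From row 3, 75 − (23 + (-1) + 15 + 7) gives (3,4) = 31.
Column 3 needs 75; the known cells sum to 66, so (1,3) = 9.
Using column 4: 3 + 31 + 19 + (-3) + ? → (1,4) = 75 − 50 = 25.

17 33 9 25 -9 / -5 11 37 3 29 / 23 -1 15 31 7 / 1 27 -7 19 35 / 39 5 21 -3 13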